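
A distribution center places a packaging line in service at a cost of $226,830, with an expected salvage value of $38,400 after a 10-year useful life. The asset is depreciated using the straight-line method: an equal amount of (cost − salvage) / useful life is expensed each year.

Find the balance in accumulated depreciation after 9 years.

$169,587

Depreciable base = $226,830 − $38,400 = $188,430.
Annual expense = $188,430 / 10 = $18,843.
End of year 1: book value $207,987.
End of year 2: book value $189,144.
End of year 3: book value $170,301.
End of year 4: book value $151,458.
End of year 5: book value $132,615.
End of year 6: book value $113,772.
End of year 7: book value $94,929.
End of year 8: book value $76,086.
End of year 9: book value $57,243.
Accumulated through year 9 = $226,830 − $57,243 = $169,587.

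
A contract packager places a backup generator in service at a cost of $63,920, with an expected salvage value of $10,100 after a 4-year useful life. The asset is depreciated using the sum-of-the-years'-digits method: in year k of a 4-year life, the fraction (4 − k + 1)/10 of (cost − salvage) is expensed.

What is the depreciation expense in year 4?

Depreciable base = $63,920 − $10,100 = $53,820.
Sum of the years' digits = 4+3+2+1 = 10.
Year 1: $53,820 × 4/10 = $21,528. Book value $42,392.
Year 2: $53,820 × 3/10 = $16,146. Book value $26,246.
Year 3: $53,820 × 2/10 = $10,764. Book value $15,482.
Year 4: $53,820 × 1/10 = $5,382. Book value $10,100.

$5,382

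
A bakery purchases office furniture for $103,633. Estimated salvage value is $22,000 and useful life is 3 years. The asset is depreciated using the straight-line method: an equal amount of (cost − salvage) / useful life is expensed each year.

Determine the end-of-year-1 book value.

$76,422

Depreciable base = $103,633 − $22,000 = $81,633.
Annual expense = $81,633 / 3 = $27,211.
End of year 1: book value $76,422.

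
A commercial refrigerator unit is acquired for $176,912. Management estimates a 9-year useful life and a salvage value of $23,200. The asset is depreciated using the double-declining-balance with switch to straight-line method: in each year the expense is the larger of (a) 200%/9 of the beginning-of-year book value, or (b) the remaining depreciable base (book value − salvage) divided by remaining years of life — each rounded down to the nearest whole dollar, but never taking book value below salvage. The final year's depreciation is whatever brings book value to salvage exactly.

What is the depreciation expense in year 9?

Depreciable base = $176,912 − $23,200 = $153,712.
Year 1: DB = ⌊$176,912 × 200%/9⌋ = $39,313; SL = ⌊$153,712/9⌋ = $17,079 → take DB $39,313. Book value $137,599.
Year 2: DB = ⌊$137,599 × 200%/9⌋ = $30,577; SL = ⌊$114,399/8⌋ = $14,299 → take DB $30,577. Book value $107,022.
Year 3: DB = ⌊$107,022 × 200%/9⌋ = $23,782; SL = ⌊$83,822/7⌋ = $11,974 → take DB $23,782. Book value $83,240.
Year 4: DB = ⌊$83,240 × 200%/9⌋ = $18,497; SL = ⌊$60,040/6⌋ = $10,006 → take DB $18,497. Book value $64,743.
Year 5: DB = ⌊$64,743 × 200%/9⌋ = $14,387; SL = ⌊$41,543/5⌋ = $8,308 → take DB $14,387. Book value $50,356.
Year 6: DB = ⌊$50,356 × 200%/9⌋ = $11,190; SL = ⌊$27,156/4⌋ = $6,789 → take DB $11,190. Book value $39,166.
Year 7: DB = ⌊$39,166 × 200%/9⌋ = $8,703; SL = ⌊$15,966/3⌋ = $5,322 → take DB $8,703. Book value $30,463.
Year 8: DB = ⌊$30,463 × 200%/9⌋ = $6,769; SL = ⌊$7,263/2⌋ = $3,631 → take DB $6,769. Book value $23,694.
Year 9 (final): $23,694 − $23,200 = $494. Book value $23,200.

$494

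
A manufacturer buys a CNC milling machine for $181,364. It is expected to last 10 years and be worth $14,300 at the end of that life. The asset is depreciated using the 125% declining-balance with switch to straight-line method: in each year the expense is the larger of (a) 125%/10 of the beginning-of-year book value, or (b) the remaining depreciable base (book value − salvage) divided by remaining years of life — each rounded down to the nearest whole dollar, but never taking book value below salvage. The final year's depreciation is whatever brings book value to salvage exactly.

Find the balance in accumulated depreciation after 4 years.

$75,177

Depreciable base = $181,364 − $14,300 = $167,064.
Year 1: DB = ⌊$181,364 × 125%/10⌋ = $22,670; SL = ⌊$167,064/10⌋ = $16,706 → take DB $22,670. Book value $158,694.
Year 2: DB = ⌊$158,694 × 125%/10⌋ = $19,836; SL = ⌊$144,394/9⌋ = $16,043 → take DB $19,836. Book value $138,858.
Year 3: DB = ⌊$138,858 × 125%/10⌋ = $17,357; SL = ⌊$124,558/8⌋ = $15,569 → take DB $17,357. Book value $121,501.
Year 4: DB = ⌊$121,501 × 125%/10⌋ = $15,187; SL = ⌊$107,201/7⌋ = $15,314 → take SL $15,314. Book value $106,187.
Accumulated through year 4 = $181,364 − $106,187 = $75,177.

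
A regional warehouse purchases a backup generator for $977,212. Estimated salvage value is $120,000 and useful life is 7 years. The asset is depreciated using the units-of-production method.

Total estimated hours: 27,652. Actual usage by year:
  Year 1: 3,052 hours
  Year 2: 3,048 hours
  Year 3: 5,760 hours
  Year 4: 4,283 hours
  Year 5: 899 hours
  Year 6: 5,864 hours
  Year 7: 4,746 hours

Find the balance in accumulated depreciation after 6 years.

$710,086

Depreciable base = $977,212 − $120,000 = $857,212.
Rate = $857,212 / 27,652 hours = $31 per hour.
Year 1: 3,052 × $31 = $94,612. Book value $882,600.
Year 2: 3,048 × $31 = $94,488. Book value $788,112.
Year 3: 5,760 × $31 = $178,560. Book value $609,552.
Year 4: 4,283 × $31 = $132,773. Book value $476,779.
Year 5: 899 × $31 = $27,869. Book value $448,910.
Year 6: 5,864 × $31 = $181,784. Book value $267,126.
Accumulated through year 6 = $977,212 − $267,126 = $710,086.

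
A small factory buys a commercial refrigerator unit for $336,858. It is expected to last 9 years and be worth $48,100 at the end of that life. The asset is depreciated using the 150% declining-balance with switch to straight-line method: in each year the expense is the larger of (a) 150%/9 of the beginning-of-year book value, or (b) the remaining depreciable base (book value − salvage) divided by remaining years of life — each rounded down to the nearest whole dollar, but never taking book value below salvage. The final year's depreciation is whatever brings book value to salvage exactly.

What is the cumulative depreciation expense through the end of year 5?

Depreciable base = $336,858 − $48,100 = $288,758.
Year 1: DB = ⌊$336,858 × 150%/9⌋ = $56,143; SL = ⌊$288,758/9⌋ = $32,084 → take DB $56,143. Book value $280,715.
Year 2: DB = ⌊$280,715 × 150%/9⌋ = $46,785; SL = ⌊$232,615/8⌋ = $29,076 → take DB $46,785. Book value $233,930.
Year 3: DB = ⌊$233,930 × 150%/9⌋ = $38,988; SL = ⌊$185,830/7⌋ = $26,547 → take DB $38,988. Book value $194,942.
Year 4: DB = ⌊$194,942 × 150%/9⌋ = $32,490; SL = ⌊$146,842/6⌋ = $24,473 → take DB $32,490. Book value $162,452.
Year 5: DB = ⌊$162,452 × 150%/9⌋ = $27,075; SL = ⌊$114,352/5⌋ = $22,870 → take DB $27,075. Book value $135,377.
Accumulated through year 5 = $336,858 − $135,377 = $201,481.

$201,481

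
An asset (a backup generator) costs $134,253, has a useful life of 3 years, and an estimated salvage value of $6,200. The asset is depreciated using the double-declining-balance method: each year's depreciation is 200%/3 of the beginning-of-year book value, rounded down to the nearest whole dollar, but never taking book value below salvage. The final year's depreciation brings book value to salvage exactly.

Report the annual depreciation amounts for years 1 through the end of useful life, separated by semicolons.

$89,502; $29,834; $8,717

Depreciable base = $134,253 − $6,200 = $128,053.
Year 1: ⌊$134,253 × 200%/3⌋ = $89,502. Book value $44,751.
Year 2: ⌊$44,751 × 200%/3⌋ = $29,834. Book value $14,917.
Year 3 (final): $14,917 − $6,200 = $8,717. Book value $6,200.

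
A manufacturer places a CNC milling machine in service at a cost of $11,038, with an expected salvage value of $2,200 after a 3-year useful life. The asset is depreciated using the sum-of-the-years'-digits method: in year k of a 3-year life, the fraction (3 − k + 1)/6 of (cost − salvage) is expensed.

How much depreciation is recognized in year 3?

$1,473

Depreciable base = $11,038 − $2,200 = $8,838.
Sum of the years' digits = 3+2+1 = 6.
Year 1: $8,838 × 3/6 = $4,419. Book value $6,619.
Year 2: $8,838 × 2/6 = $2,946. Book value $3,673.
Year 3: $8,838 × 1/6 = $1,473. Book value $2,200.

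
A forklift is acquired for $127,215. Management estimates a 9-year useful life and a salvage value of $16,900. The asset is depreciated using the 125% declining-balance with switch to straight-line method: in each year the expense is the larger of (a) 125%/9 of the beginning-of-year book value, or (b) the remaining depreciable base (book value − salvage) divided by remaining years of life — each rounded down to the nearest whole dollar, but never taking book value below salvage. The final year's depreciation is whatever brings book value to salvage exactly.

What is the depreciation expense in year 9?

Depreciable base = $127,215 − $16,900 = $110,315.
Year 1: DB = ⌊$127,215 × 125%/9⌋ = $17,668; SL = ⌊$110,315/9⌋ = $12,257 → take DB $17,668. Book value $109,547.
Year 2: DB = ⌊$109,547 × 125%/9⌋ = $15,214; SL = ⌊$92,647/8⌋ = $11,580 → take DB $15,214. Book value $94,333.
Year 3: DB = ⌊$94,333 × 125%/9⌋ = $13,101; SL = ⌊$77,433/7⌋ = $11,061 → take DB $13,101. Book value $81,232.
Year 4: DB = ⌊$81,232 × 125%/9⌋ = $11,282; SL = ⌊$64,332/6⌋ = $10,722 → take DB $11,282. Book value $69,950.
Year 5: DB = ⌊$69,950 × 125%/9⌋ = $9,715; SL = ⌊$53,050/5⌋ = $10,610 → take SL $10,610. Book value $59,340.
Year 6: DB = ⌊$59,340 × 125%/9⌋ = $8,241; SL = ⌊$42,440/4⌋ = $10,610 → take SL $10,610. Book value $48,730.
Year 7: DB = ⌊$48,730 × 125%/9⌋ = $6,768; SL = ⌊$31,830/3⌋ = $10,610 → take SL $10,610. Book value $38,120.
Year 8: DB = ⌊$38,120 × 125%/9⌋ = $5,294; SL = ⌊$21,220/2⌋ = $10,610 → take SL $10,610. Book value $27,510.
Year 9 (final): $27,510 − $16,900 = $10,610. Book value $16,900.

$10,610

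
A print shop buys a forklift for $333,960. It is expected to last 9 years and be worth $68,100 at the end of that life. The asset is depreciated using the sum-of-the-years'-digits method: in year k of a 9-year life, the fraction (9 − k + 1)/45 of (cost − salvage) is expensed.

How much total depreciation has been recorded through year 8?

Depreciable base = $333,960 − $68,100 = $265,860.
Sum of the years' digits = 9+8+7+6+5+4+3+2+1 = 45.
Year 1: $265,860 × 9/45 = $53,172. Book value $280,788.
Year 2: $265,860 × 8/45 = $47,264. Book value $233,524.
Year 3: $265,860 × 7/45 = $41,356. Book value $192,168.
Year 4: $265,860 × 6/45 = $35,448. Book value $156,720.
Year 5: $265,860 × 5/45 = $29,540. Book value $127,180.
Year 6: $265,860 × 4/45 = $23,632. Book value $103,548.
Year 7: $265,860 × 3/45 = $17,724. Book value $85,824.
Year 8: $265,860 × 2/45 = $11,816. Book value $74,008.
Accumulated through year 8 = $333,960 − $74,008 = $259,952.

$259,952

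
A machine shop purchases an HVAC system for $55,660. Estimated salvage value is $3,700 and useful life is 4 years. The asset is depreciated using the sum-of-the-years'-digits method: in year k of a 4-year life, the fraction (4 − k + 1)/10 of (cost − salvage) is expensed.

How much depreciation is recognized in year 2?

$15,588

Depreciable base = $55,660 − $3,700 = $51,960.
Sum of the years' digits = 4+3+2+1 = 10.
Year 1: $51,960 × 4/10 = $20,784. Book value $34,876.
Year 2: $51,960 × 3/10 = $15,588. Book value $19,288.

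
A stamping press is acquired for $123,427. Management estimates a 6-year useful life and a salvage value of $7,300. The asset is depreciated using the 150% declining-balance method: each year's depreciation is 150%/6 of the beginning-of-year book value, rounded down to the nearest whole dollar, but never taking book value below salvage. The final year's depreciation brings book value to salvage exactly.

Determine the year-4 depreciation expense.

$13,018

Depreciable base = $123,427 − $7,300 = $116,127.
Year 1: ⌊$123,427 × 150%/6⌋ = $30,856. Book value $92,571.
Year 2: ⌊$92,571 × 150%/6⌋ = $23,142. Book value $69,429.
Year 3: ⌊$69,429 × 150%/6⌋ = $17,357. Book value $52,072.
Year 4: ⌊$52,072 × 150%/6⌋ = $13,018. Book value $39,054.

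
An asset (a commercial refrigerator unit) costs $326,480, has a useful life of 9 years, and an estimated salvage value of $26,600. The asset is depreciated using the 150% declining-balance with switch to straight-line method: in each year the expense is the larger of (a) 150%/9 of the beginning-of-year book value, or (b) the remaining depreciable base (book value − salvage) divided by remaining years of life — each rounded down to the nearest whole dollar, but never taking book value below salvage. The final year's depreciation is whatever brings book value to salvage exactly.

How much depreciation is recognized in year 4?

$31,489

Depreciable base = $326,480 − $26,600 = $299,880.
Year 1: DB = ⌊$326,480 × 150%/9⌋ = $54,413; SL = ⌊$299,880/9⌋ = $33,320 → take DB $54,413. Book value $272,067.
Year 2: DB = ⌊$272,067 × 150%/9⌋ = $45,344; SL = ⌊$245,467/8⌋ = $30,683 → take DB $45,344. Book value $226,723.
Year 3: DB = ⌊$226,723 × 150%/9⌋ = $37,787; SL = ⌊$200,123/7⌋ = $28,589 → take DB $37,787. Book value $188,936.
Year 4: DB = ⌊$188,936 × 150%/9⌋ = $31,489; SL = ⌊$162,336/6⌋ = $27,056 → take DB $31,489. Book value $157,447.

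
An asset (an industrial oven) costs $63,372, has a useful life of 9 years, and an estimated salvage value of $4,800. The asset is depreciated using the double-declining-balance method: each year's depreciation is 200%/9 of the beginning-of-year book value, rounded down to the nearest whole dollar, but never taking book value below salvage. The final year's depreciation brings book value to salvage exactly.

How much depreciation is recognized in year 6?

$4,008

Depreciable base = $63,372 − $4,800 = $58,572.
Year 1: ⌊$63,372 × 200%/9⌋ = $14,082. Book value $49,290.
Year 2: ⌊$49,290 × 200%/9⌋ = $10,953. Book value $38,337.
Year 3: ⌊$38,337 × 200%/9⌋ = $8,519. Book value $29,818.
Year 4: ⌊$29,818 × 200%/9⌋ = $6,626. Book value $23,192.
Year 5: ⌊$23,192 × 200%/9⌋ = $5,153. Book value $18,039.
Year 6: ⌊$18,039 × 200%/9⌋ = $4,008. Book value $14,031.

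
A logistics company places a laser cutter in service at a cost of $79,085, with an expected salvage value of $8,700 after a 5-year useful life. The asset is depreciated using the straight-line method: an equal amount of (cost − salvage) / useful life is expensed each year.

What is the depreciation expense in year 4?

Depreciable base = $79,085 − $8,700 = $70,385.
Annual expense = $70,385 / 5 = $14,077.

$14,077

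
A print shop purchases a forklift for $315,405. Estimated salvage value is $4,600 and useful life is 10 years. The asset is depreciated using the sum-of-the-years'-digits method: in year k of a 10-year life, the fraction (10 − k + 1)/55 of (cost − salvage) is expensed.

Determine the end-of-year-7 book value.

Depreciable base = $315,405 − $4,600 = $310,805.
Sum of the years' digits = 10+9+8+7+6+5+4+3+2+1 = 55.
Year 1: $310,805 × 10/55 = $56,510. Book value $258,895.
Year 2: $310,805 × 9/55 = $50,859. Book value $208,036.
Year 3: $310,805 × 8/55 = $45,208. Book value $162,828.
Year 4: $310,805 × 7/55 = $39,557. Book value $123,271.
Year 5: $310,805 × 6/55 = $33,906. Book value $89,365.
Year 6: $310,805 × 5/55 = $28,255. Book value $61,110.
Year 7: $310,805 × 4/55 = $22,604. Book value $38,506.

$38,506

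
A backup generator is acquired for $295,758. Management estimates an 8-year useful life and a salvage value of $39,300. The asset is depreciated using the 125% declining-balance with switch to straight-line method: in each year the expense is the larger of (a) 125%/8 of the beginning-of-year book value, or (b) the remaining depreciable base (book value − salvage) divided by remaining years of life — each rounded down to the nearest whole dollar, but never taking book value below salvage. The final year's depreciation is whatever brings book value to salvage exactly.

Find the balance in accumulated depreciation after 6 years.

Depreciable base = $295,758 − $39,300 = $256,458.
Year 1: DB = ⌊$295,758 × 125%/8⌋ = $46,212; SL = ⌊$256,458/8⌋ = $32,057 → take DB $46,212. Book value $249,546.
Year 2: DB = ⌊$249,546 × 125%/8⌋ = $38,991; SL = ⌊$210,246/7⌋ = $30,035 → take DB $38,991. Book value $210,555.
Year 3: DB = ⌊$210,555 × 125%/8⌋ = $32,899; SL = ⌊$171,255/6⌋ = $28,542 → take DB $32,899. Book value $177,656.
Year 4: DB = ⌊$177,656 × 125%/8⌋ = $27,758; SL = ⌊$138,356/5⌋ = $27,671 → take DB $27,758. Book value $149,898.
Year 5: DB = ⌊$149,898 × 125%/8⌋ = $23,421; SL = ⌊$110,598/4⌋ = $27,649 → take SL $27,649. Book value $122,249.
Year 6: DB = ⌊$122,249 × 125%/8⌋ = $19,101; SL = ⌊$82,949/3⌋ = $27,649 → take SL $27,649. Book value $94,600.
Accumulated through year 6 = $295,758 − $94,600 = $201,158.

$201,158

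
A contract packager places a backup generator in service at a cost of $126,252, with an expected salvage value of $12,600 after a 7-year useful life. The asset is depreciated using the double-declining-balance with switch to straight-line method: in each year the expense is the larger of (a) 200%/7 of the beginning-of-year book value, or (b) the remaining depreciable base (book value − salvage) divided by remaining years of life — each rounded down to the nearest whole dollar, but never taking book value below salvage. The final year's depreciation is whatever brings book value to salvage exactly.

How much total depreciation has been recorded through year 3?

Depreciable base = $126,252 − $12,600 = $113,652.
Year 1: DB = ⌊$126,252 × 200%/7⌋ = $36,072; SL = ⌊$113,652/7⌋ = $16,236 → take DB $36,072. Book value $90,180.
Year 2: DB = ⌊$90,180 × 200%/7⌋ = $25,765; SL = ⌊$77,580/6⌋ = $12,930 → take DB $25,765. Book value $64,415.
Year 3: DB = ⌊$64,415 × 200%/7⌋ = $18,404; SL = ⌊$51,815/5⌋ = $10,363 → take DB $18,404. Book value $46,011.
Accumulated through year 3 = $126,252 − $46,011 = $80,241.

$80,241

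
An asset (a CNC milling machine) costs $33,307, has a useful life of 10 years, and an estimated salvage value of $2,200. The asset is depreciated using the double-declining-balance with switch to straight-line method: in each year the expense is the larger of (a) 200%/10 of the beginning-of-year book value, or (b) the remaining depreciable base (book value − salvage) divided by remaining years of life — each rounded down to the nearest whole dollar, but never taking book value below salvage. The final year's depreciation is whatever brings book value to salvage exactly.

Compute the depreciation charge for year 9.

Depreciable base = $33,307 − $2,200 = $31,107.
Year 1: DB = ⌊$33,307 × 200%/10⌋ = $6,661; SL = ⌊$31,107/10⌋ = $3,110 → take DB $6,661. Book value $26,646.
Year 2: DB = ⌊$26,646 × 200%/10⌋ = $5,329; SL = ⌊$24,446/9⌋ = $2,716 → take DB $5,329. Book value $21,317.
Year 3: DB = ⌊$21,317 × 200%/10⌋ = $4,263; SL = ⌊$19,117/8⌋ = $2,389 → take DB $4,263. Book value $17,054.
Year 4: DB = ⌊$17,054 × 200%/10⌋ = $3,410; SL = ⌊$14,854/7⌋ = $2,122 → take DB $3,410. Book value $13,644.
Year 5: DB = ⌊$13,644 × 200%/10⌋ = $2,728; SL = ⌊$11,444/6⌋ = $1,907 → take DB $2,728. Book value $10,916.
Year 6: DB = ⌊$10,916 × 200%/10⌋ = $2,183; SL = ⌊$8,716/5⌋ = $1,743 → take DB $2,183. Book value $8,733.
Year 7: DB = ⌊$8,733 × 200%/10⌋ = $1,746; SL = ⌊$6,533/4⌋ = $1,633 → take DB $1,746. Book value $6,987.
Year 8: DB = ⌊$6,987 × 200%/10⌋ = $1,397; SL = ⌊$4,787/3⌋ = $1,595 → take SL $1,595. Book value $5,392.
Year 9: DB = ⌊$5,392 × 200%/10⌋ = $1,078; SL = ⌊$3,192/2⌋ = $1,596 → take SL $1,596. Book value $3,796.

$1,596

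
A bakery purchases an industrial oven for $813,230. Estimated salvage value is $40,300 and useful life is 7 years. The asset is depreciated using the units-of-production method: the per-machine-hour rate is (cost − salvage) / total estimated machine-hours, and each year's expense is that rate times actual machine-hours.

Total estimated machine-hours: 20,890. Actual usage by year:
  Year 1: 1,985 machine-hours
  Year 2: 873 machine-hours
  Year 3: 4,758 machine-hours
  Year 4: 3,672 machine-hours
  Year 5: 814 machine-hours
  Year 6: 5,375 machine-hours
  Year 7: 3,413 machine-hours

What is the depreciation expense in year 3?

$176,046

Depreciable base = $813,230 − $40,300 = $772,930.
Rate = $772,930 / 20,890 machine-hours = $37 per machine-hour.
Year 1: 1,985 × $37 = $73,445. Book value $739,785.
Year 2: 873 × $37 = $32,301. Book value $707,484.
Year 3: 4,758 × $37 = $176,046. Book value $531,438.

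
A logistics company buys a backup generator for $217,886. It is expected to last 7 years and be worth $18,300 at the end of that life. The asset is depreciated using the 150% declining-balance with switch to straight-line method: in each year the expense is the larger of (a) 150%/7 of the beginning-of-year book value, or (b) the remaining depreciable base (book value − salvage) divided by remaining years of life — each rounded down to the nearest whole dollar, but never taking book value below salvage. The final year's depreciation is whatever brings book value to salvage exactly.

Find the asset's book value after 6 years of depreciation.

$39,881

Depreciable base = $217,886 − $18,300 = $199,586.
Year 1: DB = ⌊$217,886 × 150%/7⌋ = $46,689; SL = ⌊$199,586/7⌋ = $28,512 → take DB $46,689. Book value $171,197.
Year 2: DB = ⌊$171,197 × 150%/7⌋ = $36,685; SL = ⌊$152,897/6⌋ = $25,482 → take DB $36,685. Book value $134,512.
Year 3: DB = ⌊$134,512 × 150%/7⌋ = $28,824; SL = ⌊$116,212/5⌋ = $23,242 → take DB $28,824. Book value $105,688.
Year 4: DB = ⌊$105,688 × 150%/7⌋ = $22,647; SL = ⌊$87,388/4⌋ = $21,847 → take DB $22,647. Book value $83,041.
Year 5: DB = ⌊$83,041 × 150%/7⌋ = $17,794; SL = ⌊$64,741/3⌋ = $21,580 → take SL $21,580. Book value $61,461.
Year 6: DB = ⌊$61,461 × 150%/7⌋ = $13,170; SL = ⌊$43,161/2⌋ = $21,580 → take SL $21,580. Book value $39,881.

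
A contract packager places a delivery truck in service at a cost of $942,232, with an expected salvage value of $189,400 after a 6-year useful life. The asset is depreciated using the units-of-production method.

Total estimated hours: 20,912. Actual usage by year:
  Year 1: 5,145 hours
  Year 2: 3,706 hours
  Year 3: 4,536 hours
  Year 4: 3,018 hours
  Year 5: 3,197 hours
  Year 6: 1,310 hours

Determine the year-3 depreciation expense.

Depreciable base = $942,232 − $189,400 = $752,832.
Rate = $752,832 / 20,912 hours = $36 per hour.
Year 1: 5,145 × $36 = $185,220. Book value $757,012.
Year 2: 3,706 × $36 = $133,416. Book value $623,596.
Year 3: 4,536 × $36 = $163,296. Book value $460,300.

$163,296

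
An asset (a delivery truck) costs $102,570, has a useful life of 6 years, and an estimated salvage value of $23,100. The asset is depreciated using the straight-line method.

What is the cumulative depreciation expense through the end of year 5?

Depreciable base = $102,570 − $23,100 = $79,470.
Annual expense = $79,470 / 6 = $13,245.
End of year 1: book value $89,325.
End of year 2: book value $76,080.
End of year 3: book value $62,835.
End of year 4: book value $49,590.
End of year 5: book value $36,345.
Accumulated through year 5 = $102,570 − $36,345 = $66,225.

$66,225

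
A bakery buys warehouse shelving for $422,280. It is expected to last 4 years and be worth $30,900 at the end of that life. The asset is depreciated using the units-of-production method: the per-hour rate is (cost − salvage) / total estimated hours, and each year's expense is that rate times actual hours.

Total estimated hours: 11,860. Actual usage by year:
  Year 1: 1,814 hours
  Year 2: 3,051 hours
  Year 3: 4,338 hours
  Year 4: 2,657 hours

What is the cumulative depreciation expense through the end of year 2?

Depreciable base = $422,280 − $30,900 = $391,380.
Rate = $391,380 / 11,860 hours = $33 per hour.
Year 1: 1,814 × $33 = $59,862. Book value $362,418.
Year 2: 3,051 × $33 = $100,683. Book value $261,735.
Accumulated through year 2 = $422,280 − $261,735 = $160,545.

$160,545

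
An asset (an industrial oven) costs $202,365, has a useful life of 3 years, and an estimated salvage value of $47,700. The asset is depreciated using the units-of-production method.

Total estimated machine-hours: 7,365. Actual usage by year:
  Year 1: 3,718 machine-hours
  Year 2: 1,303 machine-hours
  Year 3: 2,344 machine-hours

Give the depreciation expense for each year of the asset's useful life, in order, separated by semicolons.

Depreciable base = $202,365 − $47,700 = $154,665.
Rate = $154,665 / 7,365 machine-hours = $21 per machine-hour.
Year 1: 3,718 × $21 = $78,078. Book value $124,287.
Year 2: 1,303 × $21 = $27,363. Book value $96,924.
Year 3: 2,344 × $21 = $49,224. Book value $47,700.

$78,078; $27,363; $49,224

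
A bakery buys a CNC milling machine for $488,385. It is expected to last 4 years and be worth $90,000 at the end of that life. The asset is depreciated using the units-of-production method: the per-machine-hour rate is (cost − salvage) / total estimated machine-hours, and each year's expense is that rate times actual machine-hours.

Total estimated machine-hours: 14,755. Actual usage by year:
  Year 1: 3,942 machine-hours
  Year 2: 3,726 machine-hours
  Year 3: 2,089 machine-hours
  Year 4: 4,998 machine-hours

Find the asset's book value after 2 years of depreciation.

Depreciable base = $488,385 − $90,000 = $398,385.
Rate = $398,385 / 14,755 machine-hours = $27 per machine-hour.
Year 1: 3,942 × $27 = $106,434. Book value $381,951.
Year 2: 3,726 × $27 = $100,602. Book value $281,349.

$281,349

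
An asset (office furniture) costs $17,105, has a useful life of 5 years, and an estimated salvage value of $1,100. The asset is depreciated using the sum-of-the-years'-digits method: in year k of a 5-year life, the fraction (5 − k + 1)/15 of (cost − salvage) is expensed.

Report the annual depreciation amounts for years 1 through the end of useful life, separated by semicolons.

Depreciable base = $17,105 − $1,100 = $16,005.
Sum of the years' digits = 5+4+3+2+1 = 15.
Year 1: $16,005 × 5/15 = $5,335. Book value $11,770.
Year 2: $16,005 × 4/15 = $4,268. Book value $7,502.
Year 3: $16,005 × 3/15 = $3,201. Book value $4,301.
Year 4: $16,005 × 2/15 = $2,134. Book value $2,167.
Year 5: $16,005 × 1/15 = $1,067. Book value $1,100.

$5,335; $4,268; $3,201; $2,134; $1,067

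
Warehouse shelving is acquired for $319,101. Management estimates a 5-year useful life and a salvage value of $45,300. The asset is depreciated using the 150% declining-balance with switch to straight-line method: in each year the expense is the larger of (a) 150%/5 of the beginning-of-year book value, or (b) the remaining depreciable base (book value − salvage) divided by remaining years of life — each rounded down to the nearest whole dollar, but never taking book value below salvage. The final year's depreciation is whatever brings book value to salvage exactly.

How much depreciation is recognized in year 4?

Depreciable base = $319,101 − $45,300 = $273,801.
Year 1: DB = ⌊$319,101 × 150%/5⌋ = $95,730; SL = ⌊$273,801/5⌋ = $54,760 → take DB $95,730. Book value $223,371.
Year 2: DB = ⌊$223,371 × 150%/5⌋ = $67,011; SL = ⌊$178,071/4⌋ = $44,517 → take DB $67,011. Book value $156,360.
Year 3: DB = ⌊$156,360 × 150%/5⌋ = $46,908; SL = ⌊$111,060/3⌋ = $37,020 → take DB $46,908. Book value $109,452.
Year 4: DB = ⌊$109,452 × 150%/5⌋ = $32,835; SL = ⌊$64,152/2⌋ = $32,076 → take DB $32,835. Book value $76,617.

$32,835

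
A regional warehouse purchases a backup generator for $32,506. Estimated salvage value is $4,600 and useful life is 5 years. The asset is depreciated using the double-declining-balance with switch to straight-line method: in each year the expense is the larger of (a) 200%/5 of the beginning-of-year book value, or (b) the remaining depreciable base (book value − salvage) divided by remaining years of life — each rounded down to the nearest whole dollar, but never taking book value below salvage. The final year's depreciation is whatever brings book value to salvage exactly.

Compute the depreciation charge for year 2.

$7,801

Depreciable base = $32,506 − $4,600 = $27,906.
Year 1: DB = ⌊$32,506 × 200%/5⌋ = $13,002; SL = ⌊$27,906/5⌋ = $5,581 → take DB $13,002. Book value $19,504.
Year 2: DB = ⌊$19,504 × 200%/5⌋ = $7,801; SL = ⌊$14,904/4⌋ = $3,726 → take DB $7,801. Book value $11,703.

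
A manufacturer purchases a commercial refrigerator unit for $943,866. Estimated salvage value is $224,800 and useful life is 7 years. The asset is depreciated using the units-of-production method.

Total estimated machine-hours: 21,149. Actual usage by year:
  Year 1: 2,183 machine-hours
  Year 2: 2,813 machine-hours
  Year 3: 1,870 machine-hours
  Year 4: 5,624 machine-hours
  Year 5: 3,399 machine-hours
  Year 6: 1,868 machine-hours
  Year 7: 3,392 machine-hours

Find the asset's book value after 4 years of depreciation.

$519,206

Depreciable base = $943,866 − $224,800 = $719,066.
Rate = $719,066 / 21,149 machine-hours = $34 per machine-hour.
Year 1: 2,183 × $34 = $74,222. Book value $869,644.
Year 2: 2,813 × $34 = $95,642. Book value $774,002.
Year 3: 1,870 × $34 = $63,580. Book value $710,422.
Year 4: 5,624 × $34 = $191,216. Book value $519,206.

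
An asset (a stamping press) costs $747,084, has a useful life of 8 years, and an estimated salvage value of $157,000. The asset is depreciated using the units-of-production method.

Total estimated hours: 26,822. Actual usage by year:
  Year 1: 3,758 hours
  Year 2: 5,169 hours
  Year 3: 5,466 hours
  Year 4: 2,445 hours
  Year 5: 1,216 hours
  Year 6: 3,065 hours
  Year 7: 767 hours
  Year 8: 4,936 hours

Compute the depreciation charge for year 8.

$108,592

Depreciable base = $747,084 − $157,000 = $590,084.
Rate = $590,084 / 26,822 hours = $22 per hour.
Year 1: 3,758 × $22 = $82,676. Book value $664,408.
Year 2: 5,169 × $22 = $113,718. Book value $550,690.
Year 3: 5,466 × $22 = $120,252. Book value $430,438.
Year 4: 2,445 × $22 = $53,790. Book value $376,648.
Year 5: 1,216 × $22 = $26,752. Book value $349,896.
Year 6: 3,065 × $22 = $67,430. Book value $282,466.
Year 7: 767 × $22 = $16,874. Book value $265,592.
Year 8: 4,936 × $22 = $108,592. Book value $157,000.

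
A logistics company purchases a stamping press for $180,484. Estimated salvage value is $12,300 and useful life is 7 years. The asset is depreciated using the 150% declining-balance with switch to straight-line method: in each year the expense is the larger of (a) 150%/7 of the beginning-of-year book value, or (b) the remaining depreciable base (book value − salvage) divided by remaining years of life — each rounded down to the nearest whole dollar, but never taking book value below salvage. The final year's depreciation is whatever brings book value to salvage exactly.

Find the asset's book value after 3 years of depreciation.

$87,546

Depreciable base = $180,484 − $12,300 = $168,184.
Year 1: DB = ⌊$180,484 × 150%/7⌋ = $38,675; SL = ⌊$168,184/7⌋ = $24,026 → take DB $38,675. Book value $141,809.
Year 2: DB = ⌊$141,809 × 150%/7⌋ = $30,387; SL = ⌊$129,509/6⌋ = $21,584 → take DB $30,387. Book value $111,422.
Year 3: DB = ⌊$111,422 × 150%/7⌋ = $23,876; SL = ⌊$99,122/5⌋ = $19,824 → take DB $23,876. Book value $87,546.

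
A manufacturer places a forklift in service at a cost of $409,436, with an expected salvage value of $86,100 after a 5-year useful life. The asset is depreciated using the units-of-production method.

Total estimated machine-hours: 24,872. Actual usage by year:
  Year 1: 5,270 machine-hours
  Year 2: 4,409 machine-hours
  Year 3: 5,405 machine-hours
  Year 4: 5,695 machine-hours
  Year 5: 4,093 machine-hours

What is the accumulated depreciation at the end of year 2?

Depreciable base = $409,436 − $86,100 = $323,336.
Rate = $323,336 / 24,872 machine-hours = $13 per machine-hour.
Year 1: 5,270 × $13 = $68,510. Book value $340,926.
Year 2: 4,409 × $13 = $57,317. Book value $283,609.
Accumulated through year 2 = $409,436 − $283,609 = $125,827.

$125,827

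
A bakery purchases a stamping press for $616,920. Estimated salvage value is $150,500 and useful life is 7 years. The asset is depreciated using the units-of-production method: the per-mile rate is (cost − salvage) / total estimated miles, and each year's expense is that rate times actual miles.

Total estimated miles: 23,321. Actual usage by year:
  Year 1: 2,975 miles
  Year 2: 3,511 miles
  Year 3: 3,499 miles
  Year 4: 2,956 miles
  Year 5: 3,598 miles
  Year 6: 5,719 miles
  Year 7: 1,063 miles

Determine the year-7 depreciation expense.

$21,260

Depreciable base = $616,920 − $150,500 = $466,420.
Rate = $466,420 / 23,321 miles = $20 per mile.
Year 1: 2,975 × $20 = $59,500. Book value $557,420.
Year 2: 3,511 × $20 = $70,220. Book value $487,200.
Year 3: 3,499 × $20 = $69,980. Book value $417,220.
Year 4: 2,956 × $20 = $59,120. Book value $358,100.
Year 5: 3,598 × $20 = $71,960. Book value $286,140.
Year 6: 5,719 × $20 = $114,380. Book value $171,760.
Year 7: 1,063 × $20 = $21,260. Book value $150,500.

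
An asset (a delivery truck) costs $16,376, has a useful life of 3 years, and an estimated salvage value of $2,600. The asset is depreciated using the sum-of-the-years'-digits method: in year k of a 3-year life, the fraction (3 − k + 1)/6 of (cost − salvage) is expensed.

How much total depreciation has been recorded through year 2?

$11,480

Depreciable base = $16,376 − $2,600 = $13,776.
Sum of the years' digits = 3+2+1 = 6.
Year 1: $13,776 × 3/6 = $6,888. Book value $9,488.
Year 2: $13,776 × 2/6 = $4,592. Book value $4,896.
Accumulated through year 2 = $16,376 − $4,896 = $11,480.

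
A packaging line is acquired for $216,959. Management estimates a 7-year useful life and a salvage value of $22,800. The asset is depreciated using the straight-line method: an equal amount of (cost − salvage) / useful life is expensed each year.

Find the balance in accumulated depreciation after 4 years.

Depreciable base = $216,959 − $22,800 = $194,159.
Annual expense = $194,159 / 7 = $27,737.
End of year 1: book value $189,222.
End of year 2: book value $161,485.
End of year 3: book value $133,748.
End of year 4: book value $106,011.
Accumulated through year 4 = $216,959 − $106,011 = $110,948.

$110,948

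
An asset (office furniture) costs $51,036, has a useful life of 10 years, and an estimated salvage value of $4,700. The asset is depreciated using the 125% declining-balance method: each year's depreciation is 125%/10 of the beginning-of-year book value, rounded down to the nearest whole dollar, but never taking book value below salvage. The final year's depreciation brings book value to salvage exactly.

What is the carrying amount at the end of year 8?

Depreciable base = $51,036 − $4,700 = $46,336.
Year 1: ⌊$51,036 × 125%/10⌋ = $6,379. Book value $44,657.
Year 2: ⌊$44,657 × 125%/10⌋ = $5,582. Book value $39,075.
Year 3: ⌊$39,075 × 125%/10⌋ = $4,884. Book value $34,191.
Year 4: ⌊$34,191 × 125%/10⌋ = $4,273. Book value $29,918.
Year 5: ⌊$29,918 × 125%/10⌋ = $3,739. Book value $26,179.
Year 6: ⌊$26,179 × 125%/10⌋ = $3,272. Book value $22,907.
Year 7: ⌊$22,907 × 125%/10⌋ = $2,863. Book value $20,044.
Year 8: ⌊$20,044 × 125%/10⌋ = $2,505. Book value $17,539.

$17,539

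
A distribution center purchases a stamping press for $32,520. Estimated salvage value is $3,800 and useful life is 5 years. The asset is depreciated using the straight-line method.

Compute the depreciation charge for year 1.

$5,744

Depreciable base = $32,520 − $3,800 = $28,720.
Annual expense = $28,720 / 5 = $5,744.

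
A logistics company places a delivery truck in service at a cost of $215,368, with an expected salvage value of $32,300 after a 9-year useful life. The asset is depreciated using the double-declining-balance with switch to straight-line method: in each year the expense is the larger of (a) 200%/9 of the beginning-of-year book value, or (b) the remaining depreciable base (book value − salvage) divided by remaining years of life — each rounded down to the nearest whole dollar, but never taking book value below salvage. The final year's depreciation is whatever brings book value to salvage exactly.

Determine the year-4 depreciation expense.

$22,518

Depreciable base = $215,368 − $32,300 = $183,068.
Year 1: DB = ⌊$215,368 × 200%/9⌋ = $47,859; SL = ⌊$183,068/9⌋ = $20,340 → take DB $47,859. Book value $167,509.
Year 2: DB = ⌊$167,509 × 200%/9⌋ = $37,224; SL = ⌊$135,209/8⌋ = $16,901 → take DB $37,224. Book value $130,285.
Year 3: DB = ⌊$130,285 × 200%/9⌋ = $28,952; SL = ⌊$97,985/7⌋ = $13,997 → take DB $28,952. Book value $101,333.
Year 4: DB = ⌊$101,333 × 200%/9⌋ = $22,518; SL = ⌊$69,033/6⌋ = $11,505 → take DB $22,518. Book value $78,815.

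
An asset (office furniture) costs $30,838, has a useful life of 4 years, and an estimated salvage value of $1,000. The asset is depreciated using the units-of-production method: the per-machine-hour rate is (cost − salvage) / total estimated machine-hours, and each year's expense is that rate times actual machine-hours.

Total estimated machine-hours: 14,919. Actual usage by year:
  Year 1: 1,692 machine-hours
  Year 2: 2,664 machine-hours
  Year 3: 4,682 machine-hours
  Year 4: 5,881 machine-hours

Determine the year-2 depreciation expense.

$5,328

Depreciable base = $30,838 − $1,000 = $29,838.
Rate = $29,838 / 14,919 machine-hours = $2 per machine-hour.
Year 1: 1,692 × $2 = $3,384. Book value $27,454.
Year 2: 2,664 × $2 = $5,328. Book value $22,126.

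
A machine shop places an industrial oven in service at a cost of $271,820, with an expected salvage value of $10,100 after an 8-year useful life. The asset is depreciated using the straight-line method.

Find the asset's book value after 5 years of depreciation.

Depreciable base = $271,820 − $10,100 = $261,720.
Annual expense = $261,720 / 8 = $32,715.
End of year 1: book value $239,105.
End of year 2: book value $206,390.
End of year 3: book value $173,675.
End of year 4: book value $140,960.
End of year 5: book value $108,245.

$108,245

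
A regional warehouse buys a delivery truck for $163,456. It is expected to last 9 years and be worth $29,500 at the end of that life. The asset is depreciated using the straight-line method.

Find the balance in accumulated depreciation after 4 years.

Depreciable base = $163,456 − $29,500 = $133,956.
Annual expense = $133,956 / 9 = $14,884.
End of year 1: book value $148,572.
End of year 2: book value $133,688.
End of year 3: book value $118,804.
End of year 4: book value $103,920.
Accumulated through year 4 = $163,456 − $103,920 = $59,536.

$59,536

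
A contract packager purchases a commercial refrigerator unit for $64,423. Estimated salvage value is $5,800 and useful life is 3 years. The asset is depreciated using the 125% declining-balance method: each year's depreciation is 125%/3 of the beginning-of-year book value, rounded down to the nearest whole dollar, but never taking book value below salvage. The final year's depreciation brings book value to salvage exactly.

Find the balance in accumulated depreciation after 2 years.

Depreciable base = $64,423 − $5,800 = $58,623.
Year 1: ⌊$64,423 × 125%/3⌋ = $26,842. Book value $37,581.
Year 2: ⌊$37,581 × 125%/3⌋ = $15,658. Book value $21,923.
Accumulated through year 2 = $64,423 − $21,923 = $42,500.

$42,500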